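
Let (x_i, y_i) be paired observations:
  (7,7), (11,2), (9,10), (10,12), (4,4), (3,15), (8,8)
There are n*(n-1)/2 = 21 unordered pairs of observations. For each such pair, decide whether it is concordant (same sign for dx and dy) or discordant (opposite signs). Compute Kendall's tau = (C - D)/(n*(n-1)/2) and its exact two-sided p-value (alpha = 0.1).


Step 1: Enumerate the 21 unordered pairs (i,j) with i<j and classify each by sign(x_j-x_i) * sign(y_j-y_i).
  (1,2):dx=+4,dy=-5->D; (1,3):dx=+2,dy=+3->C; (1,4):dx=+3,dy=+5->C; (1,5):dx=-3,dy=-3->C
  (1,6):dx=-4,dy=+8->D; (1,7):dx=+1,dy=+1->C; (2,3):dx=-2,dy=+8->D; (2,4):dx=-1,dy=+10->D
  (2,5):dx=-7,dy=+2->D; (2,6):dx=-8,dy=+13->D; (2,7):dx=-3,dy=+6->D; (3,4):dx=+1,dy=+2->C
  (3,5):dx=-5,dy=-6->C; (3,6):dx=-6,dy=+5->D; (3,7):dx=-1,dy=-2->C; (4,5):dx=-6,dy=-8->C
  (4,6):dx=-7,dy=+3->D; (4,7):dx=-2,dy=-4->C; (5,6):dx=-1,dy=+11->D; (5,7):dx=+4,dy=+4->C
  (6,7):dx=+5,dy=-7->D
Step 2: C = 10, D = 11, total pairs = 21.
Step 3: tau = (C - D)/(n(n-1)/2) = (10 - 11)/21 = -0.047619.
Step 4: Exact two-sided p-value (enumerate n! = 5040 permutations of y under H0): p = 1.000000.
Step 5: alpha = 0.1. fail to reject H0.

tau_b = -0.0476 (C=10, D=11), p = 1.000000, fail to reject H0.


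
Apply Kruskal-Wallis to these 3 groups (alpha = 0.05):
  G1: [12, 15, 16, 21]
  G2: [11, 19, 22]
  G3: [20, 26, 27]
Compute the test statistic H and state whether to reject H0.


Step 1: Combine all N = 10 observations and assign midranks.
sorted (value, group, rank): (11,G2,1), (12,G1,2), (15,G1,3), (16,G1,4), (19,G2,5), (20,G3,6), (21,G1,7), (22,G2,8), (26,G3,9), (27,G3,10)
Step 2: Sum ranks within each group.
R_1 = 16 (n_1 = 4)
R_2 = 14 (n_2 = 3)
R_3 = 25 (n_3 = 3)
Step 3: H = 12/(N(N+1)) * sum(R_i^2/n_i) - 3(N+1)
     = 12/(10*11) * (16^2/4 + 14^2/3 + 25^2/3) - 3*11
     = 0.109091 * 337.667 - 33
     = 3.836364.
Step 4: No ties, so H is used without correction.
Step 5: Under H0, H ~ chi^2(2); p-value = 0.146874.
Step 6: alpha = 0.05. fail to reject H0.

H = 3.8364, df = 2, p = 0.146874, fail to reject H0.


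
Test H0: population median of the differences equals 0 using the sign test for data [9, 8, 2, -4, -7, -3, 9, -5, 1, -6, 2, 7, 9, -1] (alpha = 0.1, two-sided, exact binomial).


Step 1: Discard zero differences. Original n = 14; n_eff = number of nonzero differences = 14.
Nonzero differences (with sign): +9, +8, +2, -4, -7, -3, +9, -5, +1, -6, +2, +7, +9, -1
Step 2: Count signs: positive = 8, negative = 6.
Step 3: Under H0: P(positive) = 0.5, so the number of positives S ~ Bin(14, 0.5).
Step 4: Two-sided exact p-value = sum of Bin(14,0.5) probabilities at or below the observed probability = 0.790527.
Step 5: alpha = 0.1. fail to reject H0.

n_eff = 14, pos = 8, neg = 6, p = 0.790527, fail to reject H0.


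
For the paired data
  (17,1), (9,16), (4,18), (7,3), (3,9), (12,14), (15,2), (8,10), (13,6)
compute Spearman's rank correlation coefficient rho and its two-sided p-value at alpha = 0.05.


Step 1: Rank x and y separately (midranks; no ties here).
rank(x): 17->9, 9->5, 4->2, 7->3, 3->1, 12->6, 15->8, 8->4, 13->7
rank(y): 1->1, 16->8, 18->9, 3->3, 9->5, 14->7, 2->2, 10->6, 6->4
Step 2: d_i = R_x(i) - R_y(i); compute d_i^2.
  (9-1)^2=64, (5-8)^2=9, (2-9)^2=49, (3-3)^2=0, (1-5)^2=16, (6-7)^2=1, (8-2)^2=36, (4-6)^2=4, (7-4)^2=9
sum(d^2) = 188.
Step 3: rho = 1 - 6*188 / (9*(9^2 - 1)) = 1 - 1128/720 = -0.566667.
Step 4: Under H0, t = rho * sqrt((n-2)/(1-rho^2)) = -1.8196 ~ t(7).
Step 5: Two-sided p-value from the t-distribution with 7 df = 0.111633.
Step 6: alpha = 0.05. fail to reject H0.

rho = -0.5667, p = 0.111633, fail to reject H0 at alpha = 0.05.


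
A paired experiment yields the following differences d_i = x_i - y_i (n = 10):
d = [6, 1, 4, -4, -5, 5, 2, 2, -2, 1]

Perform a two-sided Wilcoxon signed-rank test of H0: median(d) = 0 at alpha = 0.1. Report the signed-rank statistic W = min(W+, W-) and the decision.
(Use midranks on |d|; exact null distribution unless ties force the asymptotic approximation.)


Step 1: Drop any zero differences (none here) and take |d_i|.
|d| = [6, 1, 4, 4, 5, 5, 2, 2, 2, 1]
Step 2: Midrank |d_i| (ties get averaged ranks).
ranks: |6|->10, |1|->1.5, |4|->6.5, |4|->6.5, |5|->8.5, |5|->8.5, |2|->4, |2|->4, |2|->4, |1|->1.5
Step 3: Attach original signs; sum ranks with positive sign and with negative sign.
W+ = 10 + 1.5 + 6.5 + 8.5 + 4 + 4 + 1.5 = 36
W- = 6.5 + 8.5 + 4 = 19
(Check: W+ + W- = 55 should equal n(n+1)/2 = 55.)
Step 4: Test statistic W = min(W+, W-) = 19.
Step 5: Ties in |d|, so use the tie-corrected normal approximation.
        E[W] = n(n+1)/4 = 10*11/4 = 27.5.
        Tie groups: |d|=1 (t=2), |d|=2 (t=3), |d|=4 (t=2), |d|=5 (t=2); sum(t^3 - t) = 42.
        Var[W] = n(n+1)(2n+1)/24 - sum(t^3-t)/48 = 2310/24 - 42/48 = 95.375.
        z = (W - E[W]) / sqrt(Var[W]) = (19 - 27.5) / 9.7660 = -0.8704.
        Two-sided p = 2*Phi(z) = 0.384101.
Step 6: alpha = 0.1. fail to reject H0.

W+ = 36, W- = 19, W = min = 19, p = 0.384101, fail to reject H0.


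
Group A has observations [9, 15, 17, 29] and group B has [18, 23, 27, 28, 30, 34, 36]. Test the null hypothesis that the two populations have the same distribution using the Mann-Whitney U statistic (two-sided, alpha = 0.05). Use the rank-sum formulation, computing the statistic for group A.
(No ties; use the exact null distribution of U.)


Step 1: Combine and sort all 11 observations; assign midranks.
sorted (value, group): (9,X), (15,X), (17,X), (18,Y), (23,Y), (27,Y), (28,Y), (29,X), (30,Y), (34,Y), (36,Y)
ranks: 9->1, 15->2, 17->3, 18->4, 23->5, 27->6, 28->7, 29->8, 30->9, 34->10, 36->11
Step 2: Rank sum for X: R1 = 1 + 2 + 3 + 8 = 14.
Step 3: U_X = R1 - n1(n1+1)/2 = 14 - 4*5/2 = 14 - 10 = 4.
       U_Y = n1*n2 - U_X = 28 - 4 = 24.
Step 4: No ties, so the exact null distribution of U (based on enumerating the C(11,4) = 330 equally likely rank assignments) gives the two-sided p-value.
Step 5: p-value = 0.072727; compare to alpha = 0.05. fail to reject H0.

U_X = 4, p = 0.072727, fail to reject H0 at alpha = 0.05.


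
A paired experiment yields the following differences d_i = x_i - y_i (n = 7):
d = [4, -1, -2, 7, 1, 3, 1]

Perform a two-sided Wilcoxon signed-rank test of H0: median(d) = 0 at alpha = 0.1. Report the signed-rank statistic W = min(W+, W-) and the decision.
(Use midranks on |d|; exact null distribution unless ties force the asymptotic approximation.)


Step 1: Drop any zero differences (none here) and take |d_i|.
|d| = [4, 1, 2, 7, 1, 3, 1]
Step 2: Midrank |d_i| (ties get averaged ranks).
ranks: |4|->6, |1|->2, |2|->4, |7|->7, |1|->2, |3|->5, |1|->2
Step 3: Attach original signs; sum ranks with positive sign and with negative sign.
W+ = 6 + 7 + 2 + 5 + 2 = 22
W- = 2 + 4 = 6
(Check: W+ + W- = 28 should equal n(n+1)/2 = 28.)
Step 4: Test statistic W = min(W+, W-) = 6.
Step 5: Ties in |d|, so use the tie-corrected normal approximation.
        E[W] = n(n+1)/4 = 7*8/4 = 14.
        Tie groups: |d|=1 (t=3); sum(t^3 - t) = 24.
        Var[W] = n(n+1)(2n+1)/24 - sum(t^3-t)/48 = 840/24 - 24/48 = 34.5.
        z = (W - E[W]) / sqrt(Var[W]) = (6 - 14) / 5.8737 = -1.3620.
        Two-sided p = 2*Phi(z) = 0.173195.
Step 6: alpha = 0.1. fail to reject H0.

W+ = 22, W- = 6, W = min = 6, p = 0.173195, fail to reject H0.


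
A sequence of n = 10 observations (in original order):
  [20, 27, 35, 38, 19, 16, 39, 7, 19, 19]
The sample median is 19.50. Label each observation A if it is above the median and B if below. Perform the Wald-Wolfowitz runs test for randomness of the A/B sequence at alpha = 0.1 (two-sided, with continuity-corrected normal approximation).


Step 1: Compute median = 19.50; label A = above, B = below.
Labels in order: AAAABBABBB  (n_A = 5, n_B = 5)
Step 2: Count runs R = 4.
Step 3: Under H0 (random ordering), E[R] = 2*n_A*n_B/(n_A+n_B) + 1 = 2*5*5/10 + 1 = 6.0000.
        Var[R] = 2*n_A*n_B*(2*n_A*n_B - n_A - n_B) / ((n_A+n_B)^2 * (n_A+n_B-1)) = 2000/900 = 2.2222.
        SD[R] = 1.4907.
Step 4: Continuity-corrected z = (R + 0.5 - E[R]) / SD[R] = (4 + 0.5 - 6.0000) / 1.4907 = -1.0062.
Step 5: Two-sided p-value via normal approximation = 2*(1 - Phi(|z|)) = 0.314305.
Step 6: alpha = 0.1. fail to reject H0.

R = 4, z = -1.0062, p = 0.314305, fail to reject H0.


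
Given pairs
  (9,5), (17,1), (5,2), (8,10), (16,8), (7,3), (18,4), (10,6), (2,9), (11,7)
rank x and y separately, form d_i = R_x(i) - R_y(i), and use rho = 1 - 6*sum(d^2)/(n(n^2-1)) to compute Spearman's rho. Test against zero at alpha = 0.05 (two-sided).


Step 1: Rank x and y separately (midranks; no ties here).
rank(x): 9->5, 17->9, 5->2, 8->4, 16->8, 7->3, 18->10, 10->6, 2->1, 11->7
rank(y): 5->5, 1->1, 2->2, 10->10, 8->8, 3->3, 4->4, 6->6, 9->9, 7->7
Step 2: d_i = R_x(i) - R_y(i); compute d_i^2.
  (5-5)^2=0, (9-1)^2=64, (2-2)^2=0, (4-10)^2=36, (8-8)^2=0, (3-3)^2=0, (10-4)^2=36, (6-6)^2=0, (1-9)^2=64, (7-7)^2=0
sum(d^2) = 200.
Step 3: rho = 1 - 6*200 / (10*(10^2 - 1)) = 1 - 1200/990 = -0.212121.
Step 4: Under H0, t = rho * sqrt((n-2)/(1-rho^2)) = -0.6139 ~ t(8).
Step 5: Two-sided p-value from the t-distribution with 8 df = 0.556306.
Step 6: alpha = 0.05. fail to reject H0.

rho = -0.2121, p = 0.556306, fail to reject H0 at alpha = 0.05.


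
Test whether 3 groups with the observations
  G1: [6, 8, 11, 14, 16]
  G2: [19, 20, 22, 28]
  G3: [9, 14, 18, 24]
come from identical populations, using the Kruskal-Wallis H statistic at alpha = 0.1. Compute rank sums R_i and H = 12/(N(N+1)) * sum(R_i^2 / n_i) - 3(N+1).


Step 1: Combine all N = 13 observations and assign midranks.
sorted (value, group, rank): (6,G1,1), (8,G1,2), (9,G3,3), (11,G1,4), (14,G1,5.5), (14,G3,5.5), (16,G1,7), (18,G3,8), (19,G2,9), (20,G2,10), (22,G2,11), (24,G3,12), (28,G2,13)
Step 2: Sum ranks within each group.
R_1 = 19.5 (n_1 = 5)
R_2 = 43 (n_2 = 4)
R_3 = 28.5 (n_3 = 4)
Step 3: H = 12/(N(N+1)) * sum(R_i^2/n_i) - 3(N+1)
     = 12/(13*14) * (19.5^2/5 + 43^2/4 + 28.5^2/4) - 3*14
     = 0.065934 * 741.362 - 42
     = 6.881044.
Step 4: Ties present; correction factor C = 1 - 6/(13^3 - 13) = 0.997253. Corrected H = 6.881044 / 0.997253 = 6.900000.
Step 5: Under H0, H ~ chi^2(2); p-value = 0.031746.
Step 6: alpha = 0.1. reject H0.

H = 6.9000, df = 2, p = 0.031746, reject H0.


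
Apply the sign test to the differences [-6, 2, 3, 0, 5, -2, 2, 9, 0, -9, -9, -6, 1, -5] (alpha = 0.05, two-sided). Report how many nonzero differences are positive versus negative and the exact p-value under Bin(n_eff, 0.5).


Step 1: Discard zero differences. Original n = 14; n_eff = number of nonzero differences = 12.
Nonzero differences (with sign): -6, +2, +3, +5, -2, +2, +9, -9, -9, -6, +1, -5
Step 2: Count signs: positive = 6, negative = 6.
Step 3: Under H0: P(positive) = 0.5, so the number of positives S ~ Bin(12, 0.5).
Step 4: Two-sided exact p-value = sum of Bin(12,0.5) probabilities at or below the observed probability = 1.000000.
Step 5: alpha = 0.05. fail to reject H0.

n_eff = 12, pos = 6, neg = 6, p = 1.000000, fail to reject H0.


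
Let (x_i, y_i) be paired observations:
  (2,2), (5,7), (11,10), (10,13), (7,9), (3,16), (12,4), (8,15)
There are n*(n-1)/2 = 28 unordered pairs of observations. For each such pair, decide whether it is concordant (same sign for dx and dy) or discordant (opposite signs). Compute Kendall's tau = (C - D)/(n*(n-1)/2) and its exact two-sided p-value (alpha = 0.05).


Step 1: Enumerate the 28 unordered pairs (i,j) with i<j and classify each by sign(x_j-x_i) * sign(y_j-y_i).
  (1,2):dx=+3,dy=+5->C; (1,3):dx=+9,dy=+8->C; (1,4):dx=+8,dy=+11->C; (1,5):dx=+5,dy=+7->C
  (1,6):dx=+1,dy=+14->C; (1,7):dx=+10,dy=+2->C; (1,8):dx=+6,dy=+13->C; (2,3):dx=+6,dy=+3->C
  (2,4):dx=+5,dy=+6->C; (2,5):dx=+2,dy=+2->C; (2,6):dx=-2,dy=+9->D; (2,7):dx=+7,dy=-3->D
  (2,8):dx=+3,dy=+8->C; (3,4):dx=-1,dy=+3->D; (3,5):dx=-4,dy=-1->C; (3,6):dx=-8,dy=+6->D
  (3,7):dx=+1,dy=-6->D; (3,8):dx=-3,dy=+5->D; (4,5):dx=-3,dy=-4->C; (4,6):dx=-7,dy=+3->D
  (4,7):dx=+2,dy=-9->D; (4,8):dx=-2,dy=+2->D; (5,6):dx=-4,dy=+7->D; (5,7):dx=+5,dy=-5->D
  (5,8):dx=+1,dy=+6->C; (6,7):dx=+9,dy=-12->D; (6,8):dx=+5,dy=-1->D; (7,8):dx=-4,dy=+11->D
Step 2: C = 14, D = 14, total pairs = 28.
Step 3: tau = (C - D)/(n(n-1)/2) = (14 - 14)/28 = 0.000000.
Step 4: Exact two-sided p-value (enumerate n! = 40320 permutations of y under H0): p = 1.000000.
Step 5: alpha = 0.05. fail to reject H0.

tau_b = 0.0000 (C=14, D=14), p = 1.000000, fail to reject H0.


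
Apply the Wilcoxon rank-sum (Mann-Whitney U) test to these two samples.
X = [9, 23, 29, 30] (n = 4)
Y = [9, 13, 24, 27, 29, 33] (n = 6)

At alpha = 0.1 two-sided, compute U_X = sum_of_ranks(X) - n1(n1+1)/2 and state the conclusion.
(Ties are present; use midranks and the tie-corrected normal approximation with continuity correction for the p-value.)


Step 1: Combine and sort all 10 observations; assign midranks.
sorted (value, group): (9,X), (9,Y), (13,Y), (23,X), (24,Y), (27,Y), (29,X), (29,Y), (30,X), (33,Y)
ranks: 9->1.5, 9->1.5, 13->3, 23->4, 24->5, 27->6, 29->7.5, 29->7.5, 30->9, 33->10
Step 2: Rank sum for X: R1 = 1.5 + 4 + 7.5 + 9 = 22.
Step 3: U_X = R1 - n1(n1+1)/2 = 22 - 4*5/2 = 22 - 10 = 12.
       U_Y = n1*n2 - U_X = 24 - 12 = 12.
Step 4: Ties are present, so use the tie-corrected normal approximation (with continuity correction) for the p-value.
Step 5: p-value = 1.000000; compare to alpha = 0.1. fail to reject H0.

U_X = 12, p = 1.000000, fail to reject H0 at alpha = 0.1.


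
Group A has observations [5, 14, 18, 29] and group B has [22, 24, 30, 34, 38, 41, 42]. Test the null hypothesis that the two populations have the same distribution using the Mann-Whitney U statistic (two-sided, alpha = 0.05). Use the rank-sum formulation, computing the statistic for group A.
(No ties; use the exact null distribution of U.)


Step 1: Combine and sort all 11 observations; assign midranks.
sorted (value, group): (5,X), (14,X), (18,X), (22,Y), (24,Y), (29,X), (30,Y), (34,Y), (38,Y), (41,Y), (42,Y)
ranks: 5->1, 14->2, 18->3, 22->4, 24->5, 29->6, 30->7, 34->8, 38->9, 41->10, 42->11
Step 2: Rank sum for X: R1 = 1 + 2 + 3 + 6 = 12.
Step 3: U_X = R1 - n1(n1+1)/2 = 12 - 4*5/2 = 12 - 10 = 2.
       U_Y = n1*n2 - U_X = 28 - 2 = 26.
Step 4: No ties, so the exact null distribution of U (based on enumerating the C(11,4) = 330 equally likely rank assignments) gives the two-sided p-value.
Step 5: p-value = 0.024242; compare to alpha = 0.05. reject H0.

U_X = 2, p = 0.024242, reject H0 at alpha = 0.05.


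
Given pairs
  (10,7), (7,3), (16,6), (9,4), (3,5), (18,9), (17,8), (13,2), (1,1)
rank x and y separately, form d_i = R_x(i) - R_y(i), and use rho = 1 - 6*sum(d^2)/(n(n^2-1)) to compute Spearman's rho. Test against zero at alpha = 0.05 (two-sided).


Step 1: Rank x and y separately (midranks; no ties here).
rank(x): 10->5, 7->3, 16->7, 9->4, 3->2, 18->9, 17->8, 13->6, 1->1
rank(y): 7->7, 3->3, 6->6, 4->4, 5->5, 9->9, 8->8, 2->2, 1->1
Step 2: d_i = R_x(i) - R_y(i); compute d_i^2.
  (5-7)^2=4, (3-3)^2=0, (7-6)^2=1, (4-4)^2=0, (2-5)^2=9, (9-9)^2=0, (8-8)^2=0, (6-2)^2=16, (1-1)^2=0
sum(d^2) = 30.
Step 3: rho = 1 - 6*30 / (9*(9^2 - 1)) = 1 - 180/720 = 0.750000.
Step 4: Under H0, t = rho * sqrt((n-2)/(1-rho^2)) = 3.0000 ~ t(7).
Step 5: Two-sided p-value from the t-distribution with 7 df = 0.019942.
Step 6: alpha = 0.05. reject H0.

rho = 0.7500, p = 0.019942, reject H0 at alpha = 0.05.


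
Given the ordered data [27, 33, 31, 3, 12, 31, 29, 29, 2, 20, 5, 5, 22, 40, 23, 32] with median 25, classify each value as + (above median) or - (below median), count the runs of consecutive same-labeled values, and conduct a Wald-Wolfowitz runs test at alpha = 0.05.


Step 1: Compute median = 25; label A = above, B = below.
Labels in order: AAABBAAABBBBBABA  (n_A = 8, n_B = 8)
Step 2: Count runs R = 7.
Step 3: Under H0 (random ordering), E[R] = 2*n_A*n_B/(n_A+n_B) + 1 = 2*8*8/16 + 1 = 9.0000.
        Var[R] = 2*n_A*n_B*(2*n_A*n_B - n_A - n_B) / ((n_A+n_B)^2 * (n_A+n_B-1)) = 14336/3840 = 3.7333.
        SD[R] = 1.9322.
Step 4: Continuity-corrected z = (R + 0.5 - E[R]) / SD[R] = (7 + 0.5 - 9.0000) / 1.9322 = -0.7763.
Step 5: Two-sided p-value via normal approximation = 2*(1 - Phi(|z|)) = 0.437558.
Step 6: alpha = 0.05. fail to reject H0.

R = 7, z = -0.7763, p = 0.437558, fail to reject H0.


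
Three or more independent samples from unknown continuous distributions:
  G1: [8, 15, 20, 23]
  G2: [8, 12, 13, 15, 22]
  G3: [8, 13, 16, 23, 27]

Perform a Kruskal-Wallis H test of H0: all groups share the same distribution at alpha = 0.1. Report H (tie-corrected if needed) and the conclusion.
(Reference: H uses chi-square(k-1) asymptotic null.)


Step 1: Combine all N = 14 observations and assign midranks.
sorted (value, group, rank): (8,G1,2), (8,G2,2), (8,G3,2), (12,G2,4), (13,G2,5.5), (13,G3,5.5), (15,G1,7.5), (15,G2,7.5), (16,G3,9), (20,G1,10), (22,G2,11), (23,G1,12.5), (23,G3,12.5), (27,G3,14)
Step 2: Sum ranks within each group.
R_1 = 32 (n_1 = 4)
R_2 = 30 (n_2 = 5)
R_3 = 43 (n_3 = 5)
Step 3: H = 12/(N(N+1)) * sum(R_i^2/n_i) - 3(N+1)
     = 12/(14*15) * (32^2/4 + 30^2/5 + 43^2/5) - 3*15
     = 0.057143 * 805.8 - 45
     = 1.045714.
Step 4: Ties present; correction factor C = 1 - 42/(14^3 - 14) = 0.984615. Corrected H = 1.045714 / 0.984615 = 1.062054.
Step 5: Under H0, H ~ chi^2(2); p-value = 0.588001.
Step 6: alpha = 0.1. fail to reject H0.

H = 1.0621, df = 2, p = 0.588001, fail to reject H0.


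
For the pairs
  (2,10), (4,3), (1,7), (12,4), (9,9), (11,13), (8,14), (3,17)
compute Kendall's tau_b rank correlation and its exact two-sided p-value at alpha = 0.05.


Step 1: Enumerate the 28 unordered pairs (i,j) with i<j and classify each by sign(x_j-x_i) * sign(y_j-y_i).
  (1,2):dx=+2,dy=-7->D; (1,3):dx=-1,dy=-3->C; (1,4):dx=+10,dy=-6->D; (1,5):dx=+7,dy=-1->D
  (1,6):dx=+9,dy=+3->C; (1,7):dx=+6,dy=+4->C; (1,8):dx=+1,dy=+7->C; (2,3):dx=-3,dy=+4->D
  (2,4):dx=+8,dy=+1->C; (2,5):dx=+5,dy=+6->C; (2,6):dx=+7,dy=+10->C; (2,7):dx=+4,dy=+11->C
  (2,8):dx=-1,dy=+14->D; (3,4):dx=+11,dy=-3->D; (3,5):dx=+8,dy=+2->C; (3,6):dx=+10,dy=+6->C
  (3,7):dx=+7,dy=+7->C; (3,8):dx=+2,dy=+10->C; (4,5):dx=-3,dy=+5->D; (4,6):dx=-1,dy=+9->D
  (4,7):dx=-4,dy=+10->D; (4,8):dx=-9,dy=+13->D; (5,6):dx=+2,dy=+4->C; (5,7):dx=-1,dy=+5->D
  (5,8):dx=-6,dy=+8->D; (6,7):dx=-3,dy=+1->D; (6,8):dx=-8,dy=+4->D; (7,8):dx=-5,dy=+3->D
Step 2: C = 13, D = 15, total pairs = 28.
Step 3: tau = (C - D)/(n(n-1)/2) = (13 - 15)/28 = -0.071429.
Step 4: Exact two-sided p-value (enumerate n! = 40320 permutations of y under H0): p = 0.904861.
Step 5: alpha = 0.05. fail to reject H0.

tau_b = -0.0714 (C=13, D=15), p = 0.904861, fail to reject H0.


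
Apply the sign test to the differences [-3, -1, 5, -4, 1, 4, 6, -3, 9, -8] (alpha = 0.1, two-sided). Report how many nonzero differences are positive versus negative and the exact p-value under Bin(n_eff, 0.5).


Step 1: Discard zero differences. Original n = 10; n_eff = number of nonzero differences = 10.
Nonzero differences (with sign): -3, -1, +5, -4, +1, +4, +6, -3, +9, -8
Step 2: Count signs: positive = 5, negative = 5.
Step 3: Under H0: P(positive) = 0.5, so the number of positives S ~ Bin(10, 0.5).
Step 4: Two-sided exact p-value = sum of Bin(10,0.5) probabilities at or below the observed probability = 1.000000.
Step 5: alpha = 0.1. fail to reject H0.

n_eff = 10, pos = 5, neg = 5, p = 1.000000, fail to reject H0.


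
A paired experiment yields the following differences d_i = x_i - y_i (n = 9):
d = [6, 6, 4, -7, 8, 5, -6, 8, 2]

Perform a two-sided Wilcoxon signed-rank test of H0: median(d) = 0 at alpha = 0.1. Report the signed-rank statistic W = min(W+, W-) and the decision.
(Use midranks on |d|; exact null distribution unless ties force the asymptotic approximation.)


Step 1: Drop any zero differences (none here) and take |d_i|.
|d| = [6, 6, 4, 7, 8, 5, 6, 8, 2]
Step 2: Midrank |d_i| (ties get averaged ranks).
ranks: |6|->5, |6|->5, |4|->2, |7|->7, |8|->8.5, |5|->3, |6|->5, |8|->8.5, |2|->1
Step 3: Attach original signs; sum ranks with positive sign and with negative sign.
W+ = 5 + 5 + 2 + 8.5 + 3 + 8.5 + 1 = 33
W- = 7 + 5 = 12
(Check: W+ + W- = 45 should equal n(n+1)/2 = 45.)
Step 4: Test statistic W = min(W+, W-) = 12.
Step 5: Ties in |d|, so use the tie-corrected normal approximation.
        E[W] = n(n+1)/4 = 9*10/4 = 22.5.
        Tie groups: |d|=6 (t=3), |d|=8 (t=2); sum(t^3 - t) = 30.
        Var[W] = n(n+1)(2n+1)/24 - sum(t^3-t)/48 = 1710/24 - 30/48 = 70.625.
        z = (W - E[W]) / sqrt(Var[W]) = (12 - 22.5) / 8.4039 = -1.2494.
        Two-sided p = 2*Phi(z) = 0.211510.
Step 6: alpha = 0.1. fail to reject H0.

W+ = 33, W- = 12, W = min = 12, p = 0.211510, fail to reject H0.


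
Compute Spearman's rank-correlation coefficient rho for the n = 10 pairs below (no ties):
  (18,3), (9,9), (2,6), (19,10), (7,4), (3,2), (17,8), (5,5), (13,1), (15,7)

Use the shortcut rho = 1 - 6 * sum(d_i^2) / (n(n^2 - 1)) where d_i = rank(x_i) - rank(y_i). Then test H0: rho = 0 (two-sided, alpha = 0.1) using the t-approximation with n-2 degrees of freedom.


Step 1: Rank x and y separately (midranks; no ties here).
rank(x): 18->9, 9->5, 2->1, 19->10, 7->4, 3->2, 17->8, 5->3, 13->6, 15->7
rank(y): 3->3, 9->9, 6->6, 10->10, 4->4, 2->2, 8->8, 5->5, 1->1, 7->7
Step 2: d_i = R_x(i) - R_y(i); compute d_i^2.
  (9-3)^2=36, (5-9)^2=16, (1-6)^2=25, (10-10)^2=0, (4-4)^2=0, (2-2)^2=0, (8-8)^2=0, (3-5)^2=4, (6-1)^2=25, (7-7)^2=0
sum(d^2) = 106.
Step 3: rho = 1 - 6*106 / (10*(10^2 - 1)) = 1 - 636/990 = 0.357576.
Step 4: Under H0, t = rho * sqrt((n-2)/(1-rho^2)) = 1.0830 ~ t(8).
Step 5: Two-sided p-value from the t-distribution with 8 df = 0.310376.
Step 6: alpha = 0.1. fail to reject H0.

rho = 0.3576, p = 0.310376, fail to reject H0 at alpha = 0.1.


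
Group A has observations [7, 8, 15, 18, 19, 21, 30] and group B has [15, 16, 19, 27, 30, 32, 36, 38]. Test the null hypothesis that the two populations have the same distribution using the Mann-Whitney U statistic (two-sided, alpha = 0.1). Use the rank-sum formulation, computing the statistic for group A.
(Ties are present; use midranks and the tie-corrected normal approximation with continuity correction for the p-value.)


Step 1: Combine and sort all 15 observations; assign midranks.
sorted (value, group): (7,X), (8,X), (15,X), (15,Y), (16,Y), (18,X), (19,X), (19,Y), (21,X), (27,Y), (30,X), (30,Y), (32,Y), (36,Y), (38,Y)
ranks: 7->1, 8->2, 15->3.5, 15->3.5, 16->5, 18->6, 19->7.5, 19->7.5, 21->9, 27->10, 30->11.5, 30->11.5, 32->13, 36->14, 38->15
Step 2: Rank sum for X: R1 = 1 + 2 + 3.5 + 6 + 7.5 + 9 + 11.5 = 40.5.
Step 3: U_X = R1 - n1(n1+1)/2 = 40.5 - 7*8/2 = 40.5 - 28 = 12.5.
       U_Y = n1*n2 - U_X = 56 - 12.5 = 43.5.
Step 4: Ties are present, so use the tie-corrected normal approximation (with continuity correction) for the p-value.
Step 5: p-value = 0.081757; compare to alpha = 0.1. reject H0.

U_X = 12.5, p = 0.081757, reject H0 at alpha = 0.1.


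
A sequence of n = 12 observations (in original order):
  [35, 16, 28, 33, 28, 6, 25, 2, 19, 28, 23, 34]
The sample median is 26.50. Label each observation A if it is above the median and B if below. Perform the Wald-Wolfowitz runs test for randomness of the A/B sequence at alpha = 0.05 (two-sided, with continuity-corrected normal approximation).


Step 1: Compute median = 26.50; label A = above, B = below.
Labels in order: ABAAABBBBABA  (n_A = 6, n_B = 6)
Step 2: Count runs R = 7.
Step 3: Under H0 (random ordering), E[R] = 2*n_A*n_B/(n_A+n_B) + 1 = 2*6*6/12 + 1 = 7.0000.
        Var[R] = 2*n_A*n_B*(2*n_A*n_B - n_A - n_B) / ((n_A+n_B)^2 * (n_A+n_B-1)) = 4320/1584 = 2.7273.
        SD[R] = 1.6514.
Step 4: R = E[R], so z = 0 with no continuity correction.
Step 5: Two-sided p-value via normal approximation = 2*(1 - Phi(|z|)) = 1.000000.
Step 6: alpha = 0.05. fail to reject H0.

R = 7, z = 0.0000, p = 1.000000, fail to reject H0.


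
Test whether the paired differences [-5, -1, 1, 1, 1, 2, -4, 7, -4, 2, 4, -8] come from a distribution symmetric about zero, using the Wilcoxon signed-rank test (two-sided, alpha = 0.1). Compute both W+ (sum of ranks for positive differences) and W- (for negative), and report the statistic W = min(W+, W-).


Step 1: Drop any zero differences (none here) and take |d_i|.
|d| = [5, 1, 1, 1, 1, 2, 4, 7, 4, 2, 4, 8]
Step 2: Midrank |d_i| (ties get averaged ranks).
ranks: |5|->10, |1|->2.5, |1|->2.5, |1|->2.5, |1|->2.5, |2|->5.5, |4|->8, |7|->11, |4|->8, |2|->5.5, |4|->8, |8|->12
Step 3: Attach original signs; sum ranks with positive sign and with negative sign.
W+ = 2.5 + 2.5 + 2.5 + 5.5 + 11 + 5.5 + 8 = 37.5
W- = 10 + 2.5 + 8 + 8 + 12 = 40.5
(Check: W+ + W- = 78 should equal n(n+1)/2 = 78.)
Step 4: Test statistic W = min(W+, W-) = 37.5.
Step 5: Ties in |d|, so use the tie-corrected normal approximation.
        E[W] = n(n+1)/4 = 12*13/4 = 39.
        Tie groups: |d|=1 (t=4), |d|=2 (t=2), |d|=4 (t=3); sum(t^3 - t) = 90.
        Var[W] = n(n+1)(2n+1)/24 - sum(t^3-t)/48 = 3900/24 - 90/48 = 160.625.
        z = (W - E[W]) / sqrt(Var[W]) = (37.5 - 39) / 12.6738 = -0.1184.
        Two-sided p = 2*Phi(z) = 0.905787.
Step 6: alpha = 0.1. fail to reject H0.

W+ = 37.5, W- = 40.5, W = min = 37.5, p = 0.905787, fail to reject H0.


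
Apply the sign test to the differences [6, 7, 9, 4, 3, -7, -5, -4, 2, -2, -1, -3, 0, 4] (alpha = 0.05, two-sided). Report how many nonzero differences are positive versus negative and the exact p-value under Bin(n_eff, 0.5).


Step 1: Discard zero differences. Original n = 14; n_eff = number of nonzero differences = 13.
Nonzero differences (with sign): +6, +7, +9, +4, +3, -7, -5, -4, +2, -2, -1, -3, +4
Step 2: Count signs: positive = 7, negative = 6.
Step 3: Under H0: P(positive) = 0.5, so the number of positives S ~ Bin(13, 0.5).
Step 4: Two-sided exact p-value = sum of Bin(13,0.5) probabilities at or below the observed probability = 1.000000.
Step 5: alpha = 0.05. fail to reject H0.

n_eff = 13, pos = 7, neg = 6, p = 1.000000, fail to reject H0.


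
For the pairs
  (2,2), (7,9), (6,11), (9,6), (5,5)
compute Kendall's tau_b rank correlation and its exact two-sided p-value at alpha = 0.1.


Step 1: Enumerate the 10 unordered pairs (i,j) with i<j and classify each by sign(x_j-x_i) * sign(y_j-y_i).
  (1,2):dx=+5,dy=+7->C; (1,3):dx=+4,dy=+9->C; (1,4):dx=+7,dy=+4->C; (1,5):dx=+3,dy=+3->C
  (2,3):dx=-1,dy=+2->D; (2,4):dx=+2,dy=-3->D; (2,5):dx=-2,dy=-4->C; (3,4):dx=+3,dy=-5->D
  (3,5):dx=-1,dy=-6->C; (4,5):dx=-4,dy=-1->C
Step 2: C = 7, D = 3, total pairs = 10.
Step 3: tau = (C - D)/(n(n-1)/2) = (7 - 3)/10 = 0.400000.
Step 4: Exact two-sided p-value (enumerate n! = 120 permutations of y under H0): p = 0.483333.
Step 5: alpha = 0.1. fail to reject H0.

tau_b = 0.4000 (C=7, D=3), p = 0.483333, fail to reject H0.


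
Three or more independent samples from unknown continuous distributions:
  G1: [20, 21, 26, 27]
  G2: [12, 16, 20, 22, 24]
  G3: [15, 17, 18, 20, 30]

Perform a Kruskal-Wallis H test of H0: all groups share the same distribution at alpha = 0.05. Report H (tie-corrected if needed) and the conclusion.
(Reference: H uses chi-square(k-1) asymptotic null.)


Step 1: Combine all N = 14 observations and assign midranks.
sorted (value, group, rank): (12,G2,1), (15,G3,2), (16,G2,3), (17,G3,4), (18,G3,5), (20,G1,7), (20,G2,7), (20,G3,7), (21,G1,9), (22,G2,10), (24,G2,11), (26,G1,12), (27,G1,13), (30,G3,14)
Step 2: Sum ranks within each group.
R_1 = 41 (n_1 = 4)
R_2 = 32 (n_2 = 5)
R_3 = 32 (n_3 = 5)
Step 3: H = 12/(N(N+1)) * sum(R_i^2/n_i) - 3(N+1)
     = 12/(14*15) * (41^2/4 + 32^2/5 + 32^2/5) - 3*15
     = 0.057143 * 829.85 - 45
     = 2.420000.
Step 4: Ties present; correction factor C = 1 - 24/(14^3 - 14) = 0.991209. Corrected H = 2.420000 / 0.991209 = 2.441463.
Step 5: Under H0, H ~ chi^2(2); p-value = 0.295014.
Step 6: alpha = 0.05. fail to reject H0.

H = 2.4415, df = 2, p = 0.295014, fail to reject H0.


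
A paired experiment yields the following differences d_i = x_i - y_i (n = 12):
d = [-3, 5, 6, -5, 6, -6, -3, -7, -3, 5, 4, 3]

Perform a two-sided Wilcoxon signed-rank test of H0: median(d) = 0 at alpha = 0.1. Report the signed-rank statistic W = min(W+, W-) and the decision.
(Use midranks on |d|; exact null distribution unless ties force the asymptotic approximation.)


Step 1: Drop any zero differences (none here) and take |d_i|.
|d| = [3, 5, 6, 5, 6, 6, 3, 7, 3, 5, 4, 3]
Step 2: Midrank |d_i| (ties get averaged ranks).
ranks: |3|->2.5, |5|->7, |6|->10, |5|->7, |6|->10, |6|->10, |3|->2.5, |7|->12, |3|->2.5, |5|->7, |4|->5, |3|->2.5
Step 3: Attach original signs; sum ranks with positive sign and with negative sign.
W+ = 7 + 10 + 10 + 7 + 5 + 2.5 = 41.5
W- = 2.5 + 7 + 10 + 2.5 + 12 + 2.5 = 36.5
(Check: W+ + W- = 78 should equal n(n+1)/2 = 78.)
Step 4: Test statistic W = min(W+, W-) = 36.5.
Step 5: Ties in |d|, so use the tie-corrected normal approximation.
        E[W] = n(n+1)/4 = 12*13/4 = 39.
        Tie groups: |d|=3 (t=4), |d|=5 (t=3), |d|=6 (t=3); sum(t^3 - t) = 108.
        Var[W] = n(n+1)(2n+1)/24 - sum(t^3-t)/48 = 3900/24 - 108/48 = 160.25.
        z = (W - E[W]) / sqrt(Var[W]) = (36.5 - 39) / 12.6590 = -0.1975.
        Two-sided p = 2*Phi(z) = 0.843446.
Step 6: alpha = 0.1. fail to reject H0.

W+ = 41.5, W- = 36.5, W = min = 36.5, p = 0.843446, fail to reject H0.


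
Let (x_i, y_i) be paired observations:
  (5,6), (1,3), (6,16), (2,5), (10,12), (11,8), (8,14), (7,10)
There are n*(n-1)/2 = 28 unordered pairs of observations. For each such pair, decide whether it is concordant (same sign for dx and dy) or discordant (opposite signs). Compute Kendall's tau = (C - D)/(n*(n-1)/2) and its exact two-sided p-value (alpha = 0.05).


Step 1: Enumerate the 28 unordered pairs (i,j) with i<j and classify each by sign(x_j-x_i) * sign(y_j-y_i).
  (1,2):dx=-4,dy=-3->C; (1,3):dx=+1,dy=+10->C; (1,4):dx=-3,dy=-1->C; (1,5):dx=+5,dy=+6->C
  (1,6):dx=+6,dy=+2->C; (1,7):dx=+3,dy=+8->C; (1,8):dx=+2,dy=+4->C; (2,3):dx=+5,dy=+13->C
  (2,4):dx=+1,dy=+2->C; (2,5):dx=+9,dy=+9->C; (2,6):dx=+10,dy=+5->C; (2,7):dx=+7,dy=+11->C
  (2,8):dx=+6,dy=+7->C; (3,4):dx=-4,dy=-11->C; (3,5):dx=+4,dy=-4->D; (3,6):dx=+5,dy=-8->D
  (3,7):dx=+2,dy=-2->D; (3,8):dx=+1,dy=-6->D; (4,5):dx=+8,dy=+7->C; (4,6):dx=+9,dy=+3->C
  (4,7):dx=+6,dy=+9->C; (4,8):dx=+5,dy=+5->C; (5,6):dx=+1,dy=-4->D; (5,7):dx=-2,dy=+2->D
  (5,8):dx=-3,dy=-2->C; (6,7):dx=-3,dy=+6->D; (6,8):dx=-4,dy=+2->D; (7,8):dx=-1,dy=-4->C
Step 2: C = 20, D = 8, total pairs = 28.
Step 3: tau = (C - D)/(n(n-1)/2) = (20 - 8)/28 = 0.428571.
Step 4: Exact two-sided p-value (enumerate n! = 40320 permutations of y under H0): p = 0.178869.
Step 5: alpha = 0.05. fail to reject H0.

tau_b = 0.4286 (C=20, D=8), p = 0.178869, fail to reject H0.


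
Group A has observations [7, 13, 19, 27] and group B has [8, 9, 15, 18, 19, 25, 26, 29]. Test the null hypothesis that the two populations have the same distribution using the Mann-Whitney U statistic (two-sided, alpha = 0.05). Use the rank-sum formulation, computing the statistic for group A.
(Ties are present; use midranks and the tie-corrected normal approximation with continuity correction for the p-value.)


Step 1: Combine and sort all 12 observations; assign midranks.
sorted (value, group): (7,X), (8,Y), (9,Y), (13,X), (15,Y), (18,Y), (19,X), (19,Y), (25,Y), (26,Y), (27,X), (29,Y)
ranks: 7->1, 8->2, 9->3, 13->4, 15->5, 18->6, 19->7.5, 19->7.5, 25->9, 26->10, 27->11, 29->12
Step 2: Rank sum for X: R1 = 1 + 4 + 7.5 + 11 = 23.5.
Step 3: U_X = R1 - n1(n1+1)/2 = 23.5 - 4*5/2 = 23.5 - 10 = 13.5.
       U_Y = n1*n2 - U_X = 32 - 13.5 = 18.5.
Step 4: Ties are present, so use the tie-corrected normal approximation (with continuity correction) for the p-value.
Step 5: p-value = 0.733647; compare to alpha = 0.05. fail to reject H0.

U_X = 13.5, p = 0.733647, fail to reject H0 at alpha = 0.05.


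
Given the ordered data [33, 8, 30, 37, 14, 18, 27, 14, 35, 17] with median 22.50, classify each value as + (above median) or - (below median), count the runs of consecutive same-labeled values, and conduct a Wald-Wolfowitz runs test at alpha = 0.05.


Step 1: Compute median = 22.50; label A = above, B = below.
Labels in order: ABAABBABAB  (n_A = 5, n_B = 5)
Step 2: Count runs R = 8.
Step 3: Under H0 (random ordering), E[R] = 2*n_A*n_B/(n_A+n_B) + 1 = 2*5*5/10 + 1 = 6.0000.
        Var[R] = 2*n_A*n_B*(2*n_A*n_B - n_A - n_B) / ((n_A+n_B)^2 * (n_A+n_B-1)) = 2000/900 = 2.2222.
        SD[R] = 1.4907.
Step 4: Continuity-corrected z = (R - 0.5 - E[R]) / SD[R] = (8 - 0.5 - 6.0000) / 1.4907 = 1.0062.
Step 5: Two-sided p-value via normal approximation = 2*(1 - Phi(|z|)) = 0.314305.
Step 6: alpha = 0.05. fail to reject H0.

R = 8, z = 1.0062, p = 0.314305, fail to reject H0.


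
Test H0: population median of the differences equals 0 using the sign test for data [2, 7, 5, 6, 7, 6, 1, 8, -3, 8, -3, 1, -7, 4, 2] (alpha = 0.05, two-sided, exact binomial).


Step 1: Discard zero differences. Original n = 15; n_eff = number of nonzero differences = 15.
Nonzero differences (with sign): +2, +7, +5, +6, +7, +6, +1, +8, -3, +8, -3, +1, -7, +4, +2
Step 2: Count signs: positive = 12, negative = 3.
Step 3: Under H0: P(positive) = 0.5, so the number of positives S ~ Bin(15, 0.5).
Step 4: Two-sided exact p-value = sum of Bin(15,0.5) probabilities at or below the observed probability = 0.035156.
Step 5: alpha = 0.05. reject H0.

n_eff = 15, pos = 12, neg = 3, p = 0.035156, reject H0.


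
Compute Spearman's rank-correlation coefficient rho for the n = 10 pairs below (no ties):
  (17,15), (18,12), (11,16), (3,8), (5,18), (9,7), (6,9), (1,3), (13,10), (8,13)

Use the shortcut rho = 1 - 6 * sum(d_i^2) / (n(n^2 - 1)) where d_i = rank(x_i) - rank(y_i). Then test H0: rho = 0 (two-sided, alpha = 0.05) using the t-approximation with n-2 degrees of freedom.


Step 1: Rank x and y separately (midranks; no ties here).
rank(x): 17->9, 18->10, 11->7, 3->2, 5->3, 9->6, 6->4, 1->1, 13->8, 8->5
rank(y): 15->8, 12->6, 16->9, 8->3, 18->10, 7->2, 9->4, 3->1, 10->5, 13->7
Step 2: d_i = R_x(i) - R_y(i); compute d_i^2.
  (9-8)^2=1, (10-6)^2=16, (7-9)^2=4, (2-3)^2=1, (3-10)^2=49, (6-2)^2=16, (4-4)^2=0, (1-1)^2=0, (8-5)^2=9, (5-7)^2=4
sum(d^2) = 100.
Step 3: rho = 1 - 6*100 / (10*(10^2 - 1)) = 1 - 600/990 = 0.393939.
Step 4: Under H0, t = rho * sqrt((n-2)/(1-rho^2)) = 1.2123 ~ t(8).
Step 5: Two-sided p-value from the t-distribution with 8 df = 0.259998.
Step 6: alpha = 0.05. fail to reject H0.

rho = 0.3939, p = 0.259998, fail to reject H0 at alpha = 0.05.


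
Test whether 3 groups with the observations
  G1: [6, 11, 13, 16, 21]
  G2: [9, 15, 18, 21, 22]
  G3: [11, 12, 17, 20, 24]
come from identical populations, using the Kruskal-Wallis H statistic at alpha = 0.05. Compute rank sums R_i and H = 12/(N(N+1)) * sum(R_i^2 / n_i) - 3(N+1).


Step 1: Combine all N = 15 observations and assign midranks.
sorted (value, group, rank): (6,G1,1), (9,G2,2), (11,G1,3.5), (11,G3,3.5), (12,G3,5), (13,G1,6), (15,G2,7), (16,G1,8), (17,G3,9), (18,G2,10), (20,G3,11), (21,G1,12.5), (21,G2,12.5), (22,G2,14), (24,G3,15)
Step 2: Sum ranks within each group.
R_1 = 31 (n_1 = 5)
R_2 = 45.5 (n_2 = 5)
R_3 = 43.5 (n_3 = 5)
Step 3: H = 12/(N(N+1)) * sum(R_i^2/n_i) - 3(N+1)
     = 12/(15*16) * (31^2/5 + 45.5^2/5 + 43.5^2/5) - 3*16
     = 0.050000 * 984.7 - 48
     = 1.235000.
Step 4: Ties present; correction factor C = 1 - 12/(15^3 - 15) = 0.996429. Corrected H = 1.235000 / 0.996429 = 1.239427.
Step 5: Under H0, H ~ chi^2(2); p-value = 0.538099.
Step 6: alpha = 0.05. fail to reject H0.

H = 1.2394, df = 2, p = 0.538099, fail to reject H0.


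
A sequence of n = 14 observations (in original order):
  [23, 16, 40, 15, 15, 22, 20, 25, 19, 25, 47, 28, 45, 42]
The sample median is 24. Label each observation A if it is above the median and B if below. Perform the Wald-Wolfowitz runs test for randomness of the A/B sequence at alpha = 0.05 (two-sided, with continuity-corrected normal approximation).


Step 1: Compute median = 24; label A = above, B = below.
Labels in order: BBABBBBABAAAAA  (n_A = 7, n_B = 7)
Step 2: Count runs R = 6.
Step 3: Under H0 (random ordering), E[R] = 2*n_A*n_B/(n_A+n_B) + 1 = 2*7*7/14 + 1 = 8.0000.
        Var[R] = 2*n_A*n_B*(2*n_A*n_B - n_A - n_B) / ((n_A+n_B)^2 * (n_A+n_B-1)) = 8232/2548 = 3.2308.
        SD[R] = 1.7974.
Step 4: Continuity-corrected z = (R + 0.5 - E[R]) / SD[R] = (6 + 0.5 - 8.0000) / 1.7974 = -0.8345.
Step 5: Two-sided p-value via normal approximation = 2*(1 - Phi(|z|)) = 0.403986.
Step 6: alpha = 0.05. fail to reject H0.

R = 6, z = -0.8345, p = 0.403986, fail to reject H0.


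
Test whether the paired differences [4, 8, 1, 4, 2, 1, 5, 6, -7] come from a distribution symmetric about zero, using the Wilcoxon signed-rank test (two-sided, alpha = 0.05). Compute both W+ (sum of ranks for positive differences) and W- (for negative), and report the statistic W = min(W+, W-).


Step 1: Drop any zero differences (none here) and take |d_i|.
|d| = [4, 8, 1, 4, 2, 1, 5, 6, 7]
Step 2: Midrank |d_i| (ties get averaged ranks).
ranks: |4|->4.5, |8|->9, |1|->1.5, |4|->4.5, |2|->3, |1|->1.5, |5|->6, |6|->7, |7|->8
Step 3: Attach original signs; sum ranks with positive sign and with negative sign.
W+ = 4.5 + 9 + 1.5 + 4.5 + 3 + 1.5 + 6 + 7 = 37
W- = 8 = 8
(Check: W+ + W- = 45 should equal n(n+1)/2 = 45.)
Step 4: Test statistic W = min(W+, W-) = 8.
Step 5: Ties in |d|, so use the tie-corrected normal approximation.
        E[W] = n(n+1)/4 = 9*10/4 = 22.5.
        Tie groups: |d|=1 (t=2), |d|=4 (t=2); sum(t^3 - t) = 12.
        Var[W] = n(n+1)(2n+1)/24 - sum(t^3-t)/48 = 1710/24 - 12/48 = 71.
        z = (W - E[W]) / sqrt(Var[W]) = (8 - 22.5) / 8.4261 = -1.7208.
        Two-sided p = 2*Phi(z) = 0.085281.
Step 6: alpha = 0.05. fail to reject H0.

W+ = 37, W- = 8, W = min = 8, p = 0.085281, fail to reject H0.


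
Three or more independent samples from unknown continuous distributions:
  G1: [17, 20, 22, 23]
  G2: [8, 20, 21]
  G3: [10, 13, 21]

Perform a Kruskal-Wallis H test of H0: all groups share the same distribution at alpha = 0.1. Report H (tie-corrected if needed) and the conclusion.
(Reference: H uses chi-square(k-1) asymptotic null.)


Step 1: Combine all N = 10 observations and assign midranks.
sorted (value, group, rank): (8,G2,1), (10,G3,2), (13,G3,3), (17,G1,4), (20,G1,5.5), (20,G2,5.5), (21,G2,7.5), (21,G3,7.5), (22,G1,9), (23,G1,10)
Step 2: Sum ranks within each group.
R_1 = 28.5 (n_1 = 4)
R_2 = 14 (n_2 = 3)
R_3 = 12.5 (n_3 = 3)
Step 3: H = 12/(N(N+1)) * sum(R_i^2/n_i) - 3(N+1)
     = 12/(10*11) * (28.5^2/4 + 14^2/3 + 12.5^2/3) - 3*11
     = 0.109091 * 320.479 - 33
     = 1.961364.
Step 4: Ties present; correction factor C = 1 - 12/(10^3 - 10) = 0.987879. Corrected H = 1.961364 / 0.987879 = 1.985429.
Step 5: Under H0, H ~ chi^2(2); p-value = 0.370569.
Step 6: alpha = 0.1. fail to reject H0.

H = 1.9854, df = 2, p = 0.370569, fail to reject H0.


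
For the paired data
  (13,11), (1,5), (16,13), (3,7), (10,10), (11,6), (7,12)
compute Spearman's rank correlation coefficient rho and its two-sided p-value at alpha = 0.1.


Step 1: Rank x and y separately (midranks; no ties here).
rank(x): 13->6, 1->1, 16->7, 3->2, 10->4, 11->5, 7->3
rank(y): 11->5, 5->1, 13->7, 7->3, 10->4, 6->2, 12->6
Step 2: d_i = R_x(i) - R_y(i); compute d_i^2.
  (6-5)^2=1, (1-1)^2=0, (7-7)^2=0, (2-3)^2=1, (4-4)^2=0, (5-2)^2=9, (3-6)^2=9
sum(d^2) = 20.
Step 3: rho = 1 - 6*20 / (7*(7^2 - 1)) = 1 - 120/336 = 0.642857.
Step 4: Under H0, t = rho * sqrt((n-2)/(1-rho^2)) = 1.8766 ~ t(5).
Step 5: Two-sided p-value from the t-distribution with 5 df = 0.119392.
Step 6: alpha = 0.1. fail to reject H0.

rho = 0.6429, p = 0.119392, fail to reject H0 at alpha = 0.1.


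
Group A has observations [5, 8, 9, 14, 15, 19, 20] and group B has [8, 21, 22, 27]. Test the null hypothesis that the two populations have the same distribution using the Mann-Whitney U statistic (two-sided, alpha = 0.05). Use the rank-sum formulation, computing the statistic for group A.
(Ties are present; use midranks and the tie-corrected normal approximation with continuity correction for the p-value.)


Step 1: Combine and sort all 11 observations; assign midranks.
sorted (value, group): (5,X), (8,X), (8,Y), (9,X), (14,X), (15,X), (19,X), (20,X), (21,Y), (22,Y), (27,Y)
ranks: 5->1, 8->2.5, 8->2.5, 9->4, 14->5, 15->6, 19->7, 20->8, 21->9, 22->10, 27->11
Step 2: Rank sum for X: R1 = 1 + 2.5 + 4 + 5 + 6 + 7 + 8 = 33.5.
Step 3: U_X = R1 - n1(n1+1)/2 = 33.5 - 7*8/2 = 33.5 - 28 = 5.5.
       U_Y = n1*n2 - U_X = 28 - 5.5 = 22.5.
Step 4: Ties are present, so use the tie-corrected normal approximation (with continuity correction) for the p-value.
Step 5: p-value = 0.129695; compare to alpha = 0.05. fail to reject H0.

U_X = 5.5, p = 0.129695, fail to reject H0 at alpha = 0.05.
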